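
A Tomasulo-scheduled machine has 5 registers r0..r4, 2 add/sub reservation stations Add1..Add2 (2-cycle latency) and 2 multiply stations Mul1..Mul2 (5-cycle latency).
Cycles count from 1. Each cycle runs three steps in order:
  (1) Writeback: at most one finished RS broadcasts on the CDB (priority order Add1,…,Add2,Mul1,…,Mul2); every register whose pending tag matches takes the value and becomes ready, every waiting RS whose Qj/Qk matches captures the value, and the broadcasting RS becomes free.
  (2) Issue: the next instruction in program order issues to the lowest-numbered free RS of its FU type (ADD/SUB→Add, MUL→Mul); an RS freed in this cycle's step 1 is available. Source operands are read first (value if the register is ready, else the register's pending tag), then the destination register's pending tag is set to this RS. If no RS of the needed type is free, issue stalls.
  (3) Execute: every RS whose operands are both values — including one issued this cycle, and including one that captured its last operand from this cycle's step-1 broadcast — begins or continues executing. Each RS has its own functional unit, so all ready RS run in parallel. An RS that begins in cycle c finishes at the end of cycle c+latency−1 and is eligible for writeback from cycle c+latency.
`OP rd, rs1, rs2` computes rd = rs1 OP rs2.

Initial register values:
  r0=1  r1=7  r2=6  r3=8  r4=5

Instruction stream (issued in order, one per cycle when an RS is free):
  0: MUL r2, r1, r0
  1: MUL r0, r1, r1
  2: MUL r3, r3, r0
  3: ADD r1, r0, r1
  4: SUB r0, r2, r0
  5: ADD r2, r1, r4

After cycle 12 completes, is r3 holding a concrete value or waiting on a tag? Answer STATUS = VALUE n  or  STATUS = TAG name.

cycle 1: issue MUL r2<-Mul1 // r0:1,r1:7,r2:Mul1,r3:8,r4:5
cycle 2: issue MUL r0<-Mul2 // r0:Mul2,r1:7,r2:Mul1,r3:8,r4:5
cycle 3: stall // r0:Mul2,r1:7,r2:Mul1,r3:8,r4:5
cycle 4: stall // r0:Mul2,r1:7,r2:Mul1,r3:8,r4:5
cycle 5: stall // r0:Mul2,r1:7,r2:Mul1,r3:8,r4:5
cycle 6: CDB Mul1=7; issue MUL r3<-Mul1 // r0:Mul2,r1:7,r2:7,r3:Mul1,r4:5
cycle 7: CDB Mul2=49; issue ADD r1<-Add1 // r0:49,r1:Add1,r2:7,r3:Mul1,r4:5
cycle 8: issue SUB r0<-Add2 // r0:Add2,r1:Add1,r2:7,r3:Mul1,r4:5
cycle 9: CDB Add1=56; issue ADD r2<-Add1 // r0:Add2,r1:56,r2:Add1,r3:Mul1,r4:5
cycle 10: CDB Add2=-42 // r0:-42,r1:56,r2:Add1,r3:Mul1,r4:5
cycle 11: CDB Add1=61 // r0:-42,r1:56,r2:61,r3:Mul1,r4:5
cycle 12: CDB Mul1=392 // r0:-42,r1:56,r2:61,r3:392,r4:5

STATUS = VALUE 392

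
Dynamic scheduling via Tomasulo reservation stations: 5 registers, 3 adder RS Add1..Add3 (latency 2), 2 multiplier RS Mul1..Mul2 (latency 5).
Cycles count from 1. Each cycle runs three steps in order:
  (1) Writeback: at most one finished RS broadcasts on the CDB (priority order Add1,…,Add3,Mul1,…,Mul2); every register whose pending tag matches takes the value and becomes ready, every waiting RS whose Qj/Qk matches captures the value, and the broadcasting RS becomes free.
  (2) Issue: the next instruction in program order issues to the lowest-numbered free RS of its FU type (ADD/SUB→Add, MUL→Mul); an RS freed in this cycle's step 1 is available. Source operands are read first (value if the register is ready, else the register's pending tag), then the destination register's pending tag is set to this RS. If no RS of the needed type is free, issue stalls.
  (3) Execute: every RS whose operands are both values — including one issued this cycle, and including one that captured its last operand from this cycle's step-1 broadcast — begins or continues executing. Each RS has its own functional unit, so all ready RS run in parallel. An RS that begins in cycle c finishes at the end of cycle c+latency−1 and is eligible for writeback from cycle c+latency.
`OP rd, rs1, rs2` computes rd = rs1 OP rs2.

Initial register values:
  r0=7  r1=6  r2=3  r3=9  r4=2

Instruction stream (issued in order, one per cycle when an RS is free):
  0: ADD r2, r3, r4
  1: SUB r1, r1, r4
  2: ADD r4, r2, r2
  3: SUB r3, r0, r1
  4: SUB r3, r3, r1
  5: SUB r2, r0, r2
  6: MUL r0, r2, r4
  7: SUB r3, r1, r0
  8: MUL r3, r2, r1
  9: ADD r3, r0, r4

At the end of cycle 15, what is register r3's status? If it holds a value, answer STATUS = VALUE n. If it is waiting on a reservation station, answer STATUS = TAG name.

STATUS = TAG Add2

  c1: issue ADD r2<-Add1  regs: r0:7,r1:6,r2:Add1,r3:9,r4:2
  c2: issue SUB r1<-Add2  regs: r0:7,r1:Add2,r2:Add1,r3:9,r4:2
  c3: CDB Add1=11; issue ADD r4<-Add1  regs: r0:7,r1:Add2,r2:11,r3:9,r4:Add1
  c4: CDB Add2=4; issue SUB r3<-Add2  regs: r0:7,r1:4,r2:11,r3:Add2,r4:Add1
  c5: CDB Add1=22; issue SUB r3<-Add1  regs: r0:7,r1:4,r2:11,r3:Add1,r4:22
  c6: CDB Add2=3; issue SUB r2<-Add2  regs: r0:7,r1:4,r2:Add2,r3:Add1,r4:22
  c7: issue MUL r0<-Mul1  regs: r0:Mul1,r1:4,r2:Add2,r3:Add1,r4:22
  c8: CDB Add1=-1; issue SUB r3<-Add1  regs: r0:Mul1,r1:4,r2:Add2,r3:Add1,r4:22
  c9: CDB Add2=-4; issue MUL r3<-Mul2  regs: r0:Mul1,r1:4,r2:-4,r3:Mul2,r4:22
  c10: issue ADD r3<-Add2  regs: r0:Mul1,r1:4,r2:-4,r3:Add2,r4:22
  c11: -  regs: r0:Mul1,r1:4,r2:-4,r3:Add2,r4:22
  c12: -  regs: r0:Mul1,r1:4,r2:-4,r3:Add2,r4:22
  c13: -  regs: r0:Mul1,r1:4,r2:-4,r3:Add2,r4:22
  c14: CDB Mul1=-88  regs: r0:-88,r1:4,r2:-4,r3:Add2,r4:22
  c15: CDB Mul2=-16  regs: r0:-88,r1:4,r2:-4,r3:Add2,r4:22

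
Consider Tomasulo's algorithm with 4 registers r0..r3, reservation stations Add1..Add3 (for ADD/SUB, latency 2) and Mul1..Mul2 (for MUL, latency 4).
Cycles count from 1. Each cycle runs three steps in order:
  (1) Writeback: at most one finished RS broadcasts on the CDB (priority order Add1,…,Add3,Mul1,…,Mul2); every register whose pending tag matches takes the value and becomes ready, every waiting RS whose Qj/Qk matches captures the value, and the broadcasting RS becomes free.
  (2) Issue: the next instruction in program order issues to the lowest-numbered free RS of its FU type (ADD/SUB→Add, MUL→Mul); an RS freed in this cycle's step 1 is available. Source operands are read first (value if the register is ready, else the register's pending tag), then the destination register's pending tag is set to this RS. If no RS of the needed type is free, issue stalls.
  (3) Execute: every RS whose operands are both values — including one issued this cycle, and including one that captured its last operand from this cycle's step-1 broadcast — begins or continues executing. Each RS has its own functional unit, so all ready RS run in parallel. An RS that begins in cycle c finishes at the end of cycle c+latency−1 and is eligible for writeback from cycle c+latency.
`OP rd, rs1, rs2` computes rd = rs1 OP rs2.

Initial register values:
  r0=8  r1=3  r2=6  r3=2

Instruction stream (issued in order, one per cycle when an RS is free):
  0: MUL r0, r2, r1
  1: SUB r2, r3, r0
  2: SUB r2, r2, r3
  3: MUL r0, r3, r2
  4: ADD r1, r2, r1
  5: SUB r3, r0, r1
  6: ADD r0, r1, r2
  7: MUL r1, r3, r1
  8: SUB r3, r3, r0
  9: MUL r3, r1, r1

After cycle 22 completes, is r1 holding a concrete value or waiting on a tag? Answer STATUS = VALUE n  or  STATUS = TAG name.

cycle 1: issue MUL r0<-Mul1 // r0:Mul1,r1:3,r2:6,r3:2
cycle 2: issue SUB r2<-Add1 // r0:Mul1,r1:3,r2:Add1,r3:2
cycle 3: issue SUB r2<-Add2 // r0:Mul1,r1:3,r2:Add2,r3:2
cycle 4: issue MUL r0<-Mul2 // r0:Mul2,r1:3,r2:Add2,r3:2
cycle 5: CDB Mul1=18; issue ADD r1<-Add3 // r0:Mul2,r1:Add3,r2:Add2,r3:2
cycle 6: stall // r0:Mul2,r1:Add3,r2:Add2,r3:2
cycle 7: CDB Add1=-16; issue SUB r3<-Add1 // r0:Mul2,r1:Add3,r2:Add2,r3:Add1
cycle 8: stall // r0:Mul2,r1:Add3,r2:Add2,r3:Add1
cycle 9: CDB Add2=-18; issue ADD r0<-Add2 // r0:Add2,r1:Add3,r2:-18,r3:Add1
cycle 10: issue MUL r1<-Mul1 // r0:Add2,r1:Mul1,r2:-18,r3:Add1
cycle 11: CDB Add3=-15; issue SUB r3<-Add3 // r0:Add2,r1:Mul1,r2:-18,r3:Add3
cycle 12: stall // r0:Add2,r1:Mul1,r2:-18,r3:Add3
cycle 13: CDB Add2=-33; stall // r0:-33,r1:Mul1,r2:-18,r3:Add3
cycle 14: CDB Mul2=-36; issue MUL r3<-Mul2 // r0:-33,r1:Mul1,r2:-18,r3:Mul2
cycle 15: - // r0:-33,r1:Mul1,r2:-18,r3:Mul2
cycle 16: CDB Add1=-21 // r0:-33,r1:Mul1,r2:-18,r3:Mul2
cycle 17: - // r0:-33,r1:Mul1,r2:-18,r3:Mul2
cycle 18: CDB Add3=12 // r0:-33,r1:Mul1,r2:-18,r3:Mul2
cycle 19: - // r0:-33,r1:Mul1,r2:-18,r3:Mul2
cycle 20: CDB Mul1=315 // r0:-33,r1:315,r2:-18,r3:Mul2
cycle 21: - // r0:-33,r1:315,r2:-18,r3:Mul2
cycle 22: - // r0:-33,r1:315,r2:-18,r3:Mul2

STATUS = VALUE 315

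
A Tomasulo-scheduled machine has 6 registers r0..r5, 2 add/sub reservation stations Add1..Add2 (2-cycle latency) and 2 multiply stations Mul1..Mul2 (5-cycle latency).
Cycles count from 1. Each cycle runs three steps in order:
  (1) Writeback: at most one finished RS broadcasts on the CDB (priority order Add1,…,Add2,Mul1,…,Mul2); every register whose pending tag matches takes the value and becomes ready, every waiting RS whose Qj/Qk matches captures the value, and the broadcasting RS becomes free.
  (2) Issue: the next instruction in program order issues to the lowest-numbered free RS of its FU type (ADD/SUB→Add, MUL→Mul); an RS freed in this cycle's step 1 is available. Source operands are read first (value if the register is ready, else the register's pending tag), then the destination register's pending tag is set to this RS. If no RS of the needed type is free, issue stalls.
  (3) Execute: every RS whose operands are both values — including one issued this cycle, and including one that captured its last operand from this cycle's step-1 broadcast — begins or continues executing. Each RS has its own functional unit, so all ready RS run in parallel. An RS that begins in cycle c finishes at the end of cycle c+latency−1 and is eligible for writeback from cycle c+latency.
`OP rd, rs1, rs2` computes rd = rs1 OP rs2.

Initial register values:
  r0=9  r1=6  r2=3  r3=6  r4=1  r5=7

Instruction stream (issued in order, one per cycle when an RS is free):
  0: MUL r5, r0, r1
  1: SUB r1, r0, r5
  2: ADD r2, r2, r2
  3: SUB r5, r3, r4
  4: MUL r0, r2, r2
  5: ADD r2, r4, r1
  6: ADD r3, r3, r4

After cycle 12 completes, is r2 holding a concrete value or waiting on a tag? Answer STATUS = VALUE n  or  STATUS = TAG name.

c1: issue MUL r5<-Mul1 | r0:9,r1:6,r2:3,r3:6,r4:1,r5:Mul1
c2: issue SUB r1<-Add1 | r0:9,r1:Add1,r2:3,r3:6,r4:1,r5:Mul1
c3: issue ADD r2<-Add2 | r0:9,r1:Add1,r2:Add2,r3:6,r4:1,r5:Mul1
c4: stall | r0:9,r1:Add1,r2:Add2,r3:6,r4:1,r5:Mul1
c5: CDB Add2=6; issue SUB r5<-Add2 | r0:9,r1:Add1,r2:6,r3:6,r4:1,r5:Add2
c6: CDB Mul1=54; issue MUL r0<-Mul1 | r0:Mul1,r1:Add1,r2:6,r3:6,r4:1,r5:Add2
c7: CDB Add2=5; issue ADD r2<-Add2 | r0:Mul1,r1:Add1,r2:Add2,r3:6,r4:1,r5:5
c8: CDB Add1=-45; issue ADD r3<-Add1 | r0:Mul1,r1:-45,r2:Add2,r3:Add1,r4:1,r5:5
c9: - | r0:Mul1,r1:-45,r2:Add2,r3:Add1,r4:1,r5:5
c10: CDB Add1=7 | r0:Mul1,r1:-45,r2:Add2,r3:7,r4:1,r5:5
c11: CDB Add2=-44 | r0:Mul1,r1:-45,r2:-44,r3:7,r4:1,r5:5
c12: CDB Mul1=36 | r0:36,r1:-45,r2:-44,r3:7,r4:1,r5:5

STATUS = VALUE -44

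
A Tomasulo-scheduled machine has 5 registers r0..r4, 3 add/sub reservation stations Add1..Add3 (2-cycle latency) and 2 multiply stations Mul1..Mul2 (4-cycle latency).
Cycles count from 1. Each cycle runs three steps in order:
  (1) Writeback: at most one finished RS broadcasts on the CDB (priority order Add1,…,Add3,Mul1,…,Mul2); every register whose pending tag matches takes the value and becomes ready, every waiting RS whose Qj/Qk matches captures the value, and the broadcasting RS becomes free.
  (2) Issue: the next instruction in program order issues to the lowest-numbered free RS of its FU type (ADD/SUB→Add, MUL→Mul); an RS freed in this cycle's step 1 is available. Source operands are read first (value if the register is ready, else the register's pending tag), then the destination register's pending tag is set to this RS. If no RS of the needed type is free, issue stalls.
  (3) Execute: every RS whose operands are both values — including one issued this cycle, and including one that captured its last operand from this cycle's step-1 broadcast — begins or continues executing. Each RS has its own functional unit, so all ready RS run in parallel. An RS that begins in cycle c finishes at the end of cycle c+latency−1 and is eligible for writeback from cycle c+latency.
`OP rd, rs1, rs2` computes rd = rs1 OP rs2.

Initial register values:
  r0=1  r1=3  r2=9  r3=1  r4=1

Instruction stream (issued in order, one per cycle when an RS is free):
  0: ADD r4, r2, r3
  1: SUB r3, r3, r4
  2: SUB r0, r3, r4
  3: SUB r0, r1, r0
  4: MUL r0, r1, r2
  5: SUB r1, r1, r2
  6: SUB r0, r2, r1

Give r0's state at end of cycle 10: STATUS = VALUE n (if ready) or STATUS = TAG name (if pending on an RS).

c1: issue ADD r4<-Add1 | r0:1,r1:3,r2:9,r3:1,r4:Add1
c2: issue SUB r3<-Add2 | r0:1,r1:3,r2:9,r3:Add2,r4:Add1
c3: CDB Add1=10; issue SUB r0<-Add1 | r0:Add1,r1:3,r2:9,r3:Add2,r4:10
c4: issue SUB r0<-Add3 | r0:Add3,r1:3,r2:9,r3:Add2,r4:10
c5: CDB Add2=-9; issue MUL r0<-Mul1 | r0:Mul1,r1:3,r2:9,r3:-9,r4:10
c6: issue SUB r1<-Add2 | r0:Mul1,r1:Add2,r2:9,r3:-9,r4:10
c7: CDB Add1=-19; issue SUB r0<-Add1 | r0:Add1,r1:Add2,r2:9,r3:-9,r4:10
c8: CDB Add2=-6 | r0:Add1,r1:-6,r2:9,r3:-9,r4:10
c9: CDB Add3=22 | r0:Add1,r1:-6,r2:9,r3:-9,r4:10
c10: CDB Add1=15 | r0:15,r1:-6,r2:9,r3:-9,r4:10

STATUS = VALUE 15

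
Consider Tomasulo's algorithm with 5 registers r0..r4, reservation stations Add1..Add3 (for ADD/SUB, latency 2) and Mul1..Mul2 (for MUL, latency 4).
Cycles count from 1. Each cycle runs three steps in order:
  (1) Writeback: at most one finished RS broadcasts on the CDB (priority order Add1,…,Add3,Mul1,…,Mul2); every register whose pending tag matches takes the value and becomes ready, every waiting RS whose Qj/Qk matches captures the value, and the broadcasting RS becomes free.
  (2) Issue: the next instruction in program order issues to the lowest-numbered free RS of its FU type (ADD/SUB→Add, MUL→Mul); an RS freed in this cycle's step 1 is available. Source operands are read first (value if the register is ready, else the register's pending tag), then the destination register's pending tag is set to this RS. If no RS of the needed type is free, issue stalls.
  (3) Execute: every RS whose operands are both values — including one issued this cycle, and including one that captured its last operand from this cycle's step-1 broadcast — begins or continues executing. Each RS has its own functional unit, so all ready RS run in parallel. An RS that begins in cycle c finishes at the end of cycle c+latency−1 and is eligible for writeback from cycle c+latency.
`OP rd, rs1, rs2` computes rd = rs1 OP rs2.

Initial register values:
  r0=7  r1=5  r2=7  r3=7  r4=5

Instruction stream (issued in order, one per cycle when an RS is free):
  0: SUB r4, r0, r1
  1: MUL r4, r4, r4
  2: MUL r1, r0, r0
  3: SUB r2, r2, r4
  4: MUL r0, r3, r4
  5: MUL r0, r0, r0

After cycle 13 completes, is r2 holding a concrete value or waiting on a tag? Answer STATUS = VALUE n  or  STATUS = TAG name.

  c1: issue SUB r4<-Add1  regs: r0:7,r1:5,r2:7,r3:7,r4:Add1
  c2: issue MUL r4<-Mul1  regs: r0:7,r1:5,r2:7,r3:7,r4:Mul1
  c3: CDB Add1=2; issue MUL r1<-Mul2  regs: r0:7,r1:Mul2,r2:7,r3:7,r4:Mul1
  c4: issue SUB r2<-Add1  regs: r0:7,r1:Mul2,r2:Add1,r3:7,r4:Mul1
  c5: stall  regs: r0:7,r1:Mul2,r2:Add1,r3:7,r4:Mul1
  c6: stall  regs: r0:7,r1:Mul2,r2:Add1,r3:7,r4:Mul1
  c7: CDB Mul1=4; issue MUL r0<-Mul1  regs: r0:Mul1,r1:Mul2,r2:Add1,r3:7,r4:4
  c8: CDB Mul2=49; issue MUL r0<-Mul2  regs: r0:Mul2,r1:49,r2:Add1,r3:7,r4:4
  c9: CDB Add1=3  regs: r0:Mul2,r1:49,r2:3,r3:7,r4:4
  c10: -  regs: r0:Mul2,r1:49,r2:3,r3:7,r4:4
  c11: CDB Mul1=28  regs: r0:Mul2,r1:49,r2:3,r3:7,r4:4
  c12: -  regs: r0:Mul2,r1:49,r2:3,r3:7,r4:4
  c13: -  regs: r0:Mul2,r1:49,r2:3,r3:7,r4:4

STATUS = VALUE 3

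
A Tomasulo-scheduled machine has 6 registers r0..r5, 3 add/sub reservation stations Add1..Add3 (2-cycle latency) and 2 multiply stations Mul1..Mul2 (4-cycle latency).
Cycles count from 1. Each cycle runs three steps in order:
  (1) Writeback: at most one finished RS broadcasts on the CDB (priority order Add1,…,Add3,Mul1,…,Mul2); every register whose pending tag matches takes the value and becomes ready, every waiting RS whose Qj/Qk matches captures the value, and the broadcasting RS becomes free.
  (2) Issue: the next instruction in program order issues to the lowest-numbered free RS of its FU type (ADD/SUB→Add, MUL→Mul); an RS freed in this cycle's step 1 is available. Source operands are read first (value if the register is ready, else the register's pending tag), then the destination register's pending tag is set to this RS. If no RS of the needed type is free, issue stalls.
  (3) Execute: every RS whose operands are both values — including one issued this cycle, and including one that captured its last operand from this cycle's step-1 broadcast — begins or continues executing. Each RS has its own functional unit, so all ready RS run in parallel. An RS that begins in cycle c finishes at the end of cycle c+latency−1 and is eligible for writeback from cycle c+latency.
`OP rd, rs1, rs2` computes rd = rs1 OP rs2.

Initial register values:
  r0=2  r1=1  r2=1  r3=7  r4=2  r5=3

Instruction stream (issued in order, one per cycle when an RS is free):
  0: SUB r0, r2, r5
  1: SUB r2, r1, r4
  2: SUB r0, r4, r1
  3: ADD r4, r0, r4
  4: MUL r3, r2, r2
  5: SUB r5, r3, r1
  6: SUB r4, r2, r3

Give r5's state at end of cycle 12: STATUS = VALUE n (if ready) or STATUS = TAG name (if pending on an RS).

cycle 1: issue SUB r0<-Add1 // r0:Add1,r1:1,r2:1,r3:7,r4:2,r5:3
cycle 2: issue SUB r2<-Add2 // r0:Add1,r1:1,r2:Add2,r3:7,r4:2,r5:3
cycle 3: CDB Add1=-2; issue SUB r0<-Add1 // r0:Add1,r1:1,r2:Add2,r3:7,r4:2,r5:3
cycle 4: CDB Add2=-1; issue ADD r4<-Add2 // r0:Add1,r1:1,r2:-1,r3:7,r4:Add2,r5:3
cycle 5: CDB Add1=1; issue MUL r3<-Mul1 // r0:1,r1:1,r2:-1,r3:Mul1,r4:Add2,r5:3
cycle 6: issue SUB r5<-Add1 // r0:1,r1:1,r2:-1,r3:Mul1,r4:Add2,r5:Add1
cycle 7: CDB Add2=3; issue SUB r4<-Add2 // r0:1,r1:1,r2:-1,r3:Mul1,r4:Add2,r5:Add1
cycle 8: - // r0:1,r1:1,r2:-1,r3:Mul1,r4:Add2,r5:Add1
cycle 9: CDB Mul1=1 // r0:1,r1:1,r2:-1,r3:1,r4:Add2,r5:Add1
cycle 10: - // r0:1,r1:1,r2:-1,r3:1,r4:Add2,r5:Add1
cycle 11: CDB Add1=0 // r0:1,r1:1,r2:-1,r3:1,r4:Add2,r5:0
cycle 12: CDB Add2=-2 // r0:1,r1:1,r2:-1,r3:1,r4:-2,r5:0

STATUS = VALUE 0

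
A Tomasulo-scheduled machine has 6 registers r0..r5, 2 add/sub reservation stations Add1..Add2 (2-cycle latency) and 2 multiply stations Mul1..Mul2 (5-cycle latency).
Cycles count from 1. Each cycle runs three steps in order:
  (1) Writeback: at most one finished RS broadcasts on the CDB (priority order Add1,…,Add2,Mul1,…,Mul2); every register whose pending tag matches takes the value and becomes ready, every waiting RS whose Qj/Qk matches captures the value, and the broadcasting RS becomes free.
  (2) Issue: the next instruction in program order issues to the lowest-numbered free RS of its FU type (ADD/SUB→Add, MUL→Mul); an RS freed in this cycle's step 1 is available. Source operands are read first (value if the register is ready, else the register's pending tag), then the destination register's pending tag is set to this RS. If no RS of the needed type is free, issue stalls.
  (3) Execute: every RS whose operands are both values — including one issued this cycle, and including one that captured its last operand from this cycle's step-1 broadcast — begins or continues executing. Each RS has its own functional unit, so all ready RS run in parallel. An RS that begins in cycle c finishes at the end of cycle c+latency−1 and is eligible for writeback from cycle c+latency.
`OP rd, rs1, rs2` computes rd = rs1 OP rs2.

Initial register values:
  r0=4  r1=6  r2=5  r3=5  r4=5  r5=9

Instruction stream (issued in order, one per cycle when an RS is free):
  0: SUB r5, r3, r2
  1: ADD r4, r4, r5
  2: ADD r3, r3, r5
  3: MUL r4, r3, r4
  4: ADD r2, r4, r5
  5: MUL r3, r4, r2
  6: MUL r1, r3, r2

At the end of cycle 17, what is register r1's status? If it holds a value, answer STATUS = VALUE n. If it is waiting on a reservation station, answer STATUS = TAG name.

STATUS = TAG Mul1

c1: issue SUB r5<-Add1 | r0:4,r1:6,r2:5,r3:5,r4:5,r5:Add1
c2: issue ADD r4<-Add2 | r0:4,r1:6,r2:5,r3:5,r4:Add2,r5:Add1
c3: CDB Add1=0; issue ADD r3<-Add1 | r0:4,r1:6,r2:5,r3:Add1,r4:Add2,r5:0
c4: issue MUL r4<-Mul1 | r0:4,r1:6,r2:5,r3:Add1,r4:Mul1,r5:0
c5: CDB Add1=5; issue ADD r2<-Add1 | r0:4,r1:6,r2:Add1,r3:5,r4:Mul1,r5:0
c6: CDB Add2=5; issue MUL r3<-Mul2 | r0:4,r1:6,r2:Add1,r3:Mul2,r4:Mul1,r5:0
c7: stall | r0:4,r1:6,r2:Add1,r3:Mul2,r4:Mul1,r5:0
c8: stall | r0:4,r1:6,r2:Add1,r3:Mul2,r4:Mul1,r5:0
c9: stall | r0:4,r1:6,r2:Add1,r3:Mul2,r4:Mul1,r5:0
c10: stall | r0:4,r1:6,r2:Add1,r3:Mul2,r4:Mul1,r5:0
c11: CDB Mul1=25; issue MUL r1<-Mul1 | r0:4,r1:Mul1,r2:Add1,r3:Mul2,r4:25,r5:0
c12: - | r0:4,r1:Mul1,r2:Add1,r3:Mul2,r4:25,r5:0
c13: CDB Add1=25 | r0:4,r1:Mul1,r2:25,r3:Mul2,r4:25,r5:0
c14: - | r0:4,r1:Mul1,r2:25,r3:Mul2,r4:25,r5:0
c15: - | r0:4,r1:Mul1,r2:25,r3:Mul2,r4:25,r5:0
c16: - | r0:4,r1:Mul1,r2:25,r3:Mul2,r4:25,r5:0
c17: - | r0:4,r1:Mul1,r2:25,r3:Mul2,r4:25,r5:0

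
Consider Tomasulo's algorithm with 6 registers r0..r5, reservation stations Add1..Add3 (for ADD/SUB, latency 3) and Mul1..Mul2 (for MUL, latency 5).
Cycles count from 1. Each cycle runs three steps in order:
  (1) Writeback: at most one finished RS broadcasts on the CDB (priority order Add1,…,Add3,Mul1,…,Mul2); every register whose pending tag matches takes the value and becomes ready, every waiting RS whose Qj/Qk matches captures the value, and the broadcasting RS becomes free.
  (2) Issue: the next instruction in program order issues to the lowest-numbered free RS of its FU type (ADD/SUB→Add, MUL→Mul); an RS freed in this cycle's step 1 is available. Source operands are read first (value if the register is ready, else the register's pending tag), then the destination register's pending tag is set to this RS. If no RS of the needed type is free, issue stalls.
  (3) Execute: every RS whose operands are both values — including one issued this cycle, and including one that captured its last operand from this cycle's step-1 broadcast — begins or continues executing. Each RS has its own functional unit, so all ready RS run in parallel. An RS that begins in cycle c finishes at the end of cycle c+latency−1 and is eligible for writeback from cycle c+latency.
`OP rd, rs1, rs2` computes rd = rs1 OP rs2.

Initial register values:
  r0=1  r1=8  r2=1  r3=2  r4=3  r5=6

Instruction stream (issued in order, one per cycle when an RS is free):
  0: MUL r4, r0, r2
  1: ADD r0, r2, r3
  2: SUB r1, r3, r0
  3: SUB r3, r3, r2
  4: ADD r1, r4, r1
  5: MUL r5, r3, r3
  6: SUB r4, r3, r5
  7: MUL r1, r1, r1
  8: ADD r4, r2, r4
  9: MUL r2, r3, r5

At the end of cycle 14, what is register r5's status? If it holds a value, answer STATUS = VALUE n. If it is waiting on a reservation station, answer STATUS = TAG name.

STATUS = VALUE 1

cycle 1: issue MUL r4<-Mul1 // r0:1,r1:8,r2:1,r3:2,r4:Mul1,r5:6
cycle 2: issue ADD r0<-Add1 // r0:Add1,r1:8,r2:1,r3:2,r4:Mul1,r5:6
cycle 3: issue SUB r1<-Add2 // r0:Add1,r1:Add2,r2:1,r3:2,r4:Mul1,r5:6
cycle 4: issue SUB r3<-Add3 // r0:Add1,r1:Add2,r2:1,r3:Add3,r4:Mul1,r5:6
cycle 5: CDB Add1=3; issue ADD r1<-Add1 // r0:3,r1:Add1,r2:1,r3:Add3,r4:Mul1,r5:6
cycle 6: CDB Mul1=1; issue MUL r5<-Mul1 // r0:3,r1:Add1,r2:1,r3:Add3,r4:1,r5:Mul1
cycle 7: CDB Add3=1; issue SUB r4<-Add3 // r0:3,r1:Add1,r2:1,r3:1,r4:Add3,r5:Mul1
cycle 8: CDB Add2=-1; issue MUL r1<-Mul2 // r0:3,r1:Mul2,r2:1,r3:1,r4:Add3,r5:Mul1
cycle 9: issue ADD r4<-Add2 // r0:3,r1:Mul2,r2:1,r3:1,r4:Add2,r5:Mul1
cycle 10: stall // r0:3,r1:Mul2,r2:1,r3:1,r4:Add2,r5:Mul1
cycle 11: CDB Add1=0; stall // r0:3,r1:Mul2,r2:1,r3:1,r4:Add2,r5:Mul1
cycle 12: CDB Mul1=1; issue MUL r2<-Mul1 // r0:3,r1:Mul2,r2:Mul1,r3:1,r4:Add2,r5:1
cycle 13: - // r0:3,r1:Mul2,r2:Mul1,r3:1,r4:Add2,r5:1
cycle 14: - // r0:3,r1:Mul2,r2:Mul1,r3:1,r4:Add2,r5:1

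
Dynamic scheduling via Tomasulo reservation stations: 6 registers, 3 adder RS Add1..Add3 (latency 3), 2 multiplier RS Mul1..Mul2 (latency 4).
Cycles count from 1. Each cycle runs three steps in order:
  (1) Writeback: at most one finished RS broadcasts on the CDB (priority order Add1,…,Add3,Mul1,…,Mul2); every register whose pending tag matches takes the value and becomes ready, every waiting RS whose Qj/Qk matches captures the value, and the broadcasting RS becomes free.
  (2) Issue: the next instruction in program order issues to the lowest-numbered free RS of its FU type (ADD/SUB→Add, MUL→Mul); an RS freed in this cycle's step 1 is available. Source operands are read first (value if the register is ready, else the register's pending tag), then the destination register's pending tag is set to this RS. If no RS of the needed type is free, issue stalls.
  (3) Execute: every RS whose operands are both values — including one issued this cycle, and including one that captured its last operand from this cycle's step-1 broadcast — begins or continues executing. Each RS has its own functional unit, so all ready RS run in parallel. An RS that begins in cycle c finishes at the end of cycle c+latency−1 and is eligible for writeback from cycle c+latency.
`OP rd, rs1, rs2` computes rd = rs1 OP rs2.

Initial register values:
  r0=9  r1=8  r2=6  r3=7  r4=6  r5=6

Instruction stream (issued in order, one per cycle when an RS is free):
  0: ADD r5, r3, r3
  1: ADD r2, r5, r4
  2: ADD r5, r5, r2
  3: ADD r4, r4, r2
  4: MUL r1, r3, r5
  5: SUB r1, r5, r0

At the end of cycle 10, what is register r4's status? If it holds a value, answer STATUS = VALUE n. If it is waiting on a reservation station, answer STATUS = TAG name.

cycle 1: issue ADD r5<-Add1 // r0:9,r1:8,r2:6,r3:7,r4:6,r5:Add1
cycle 2: issue ADD r2<-Add2 // r0:9,r1:8,r2:Add2,r3:7,r4:6,r5:Add1
cycle 3: issue ADD r5<-Add3 // r0:9,r1:8,r2:Add2,r3:7,r4:6,r5:Add3
cycle 4: CDB Add1=14; issue ADD r4<-Add1 // r0:9,r1:8,r2:Add2,r3:7,r4:Add1,r5:Add3
cycle 5: issue MUL r1<-Mul1 // r0:9,r1:Mul1,r2:Add2,r3:7,r4:Add1,r5:Add3
cycle 6: stall // r0:9,r1:Mul1,r2:Add2,r3:7,r4:Add1,r5:Add3
cycle 7: CDB Add2=20; issue SUB r1<-Add2 // r0:9,r1:Add2,r2:20,r3:7,r4:Add1,r5:Add3
cycle 8: - // r0:9,r1:Add2,r2:20,r3:7,r4:Add1,r5:Add3
cycle 9: - // r0:9,r1:Add2,r2:20,r3:7,r4:Add1,r5:Add3
cycle 10: CDB Add1=26 // r0:9,r1:Add2,r2:20,r3:7,r4:26,r5:Add3

STATUS = VALUE 26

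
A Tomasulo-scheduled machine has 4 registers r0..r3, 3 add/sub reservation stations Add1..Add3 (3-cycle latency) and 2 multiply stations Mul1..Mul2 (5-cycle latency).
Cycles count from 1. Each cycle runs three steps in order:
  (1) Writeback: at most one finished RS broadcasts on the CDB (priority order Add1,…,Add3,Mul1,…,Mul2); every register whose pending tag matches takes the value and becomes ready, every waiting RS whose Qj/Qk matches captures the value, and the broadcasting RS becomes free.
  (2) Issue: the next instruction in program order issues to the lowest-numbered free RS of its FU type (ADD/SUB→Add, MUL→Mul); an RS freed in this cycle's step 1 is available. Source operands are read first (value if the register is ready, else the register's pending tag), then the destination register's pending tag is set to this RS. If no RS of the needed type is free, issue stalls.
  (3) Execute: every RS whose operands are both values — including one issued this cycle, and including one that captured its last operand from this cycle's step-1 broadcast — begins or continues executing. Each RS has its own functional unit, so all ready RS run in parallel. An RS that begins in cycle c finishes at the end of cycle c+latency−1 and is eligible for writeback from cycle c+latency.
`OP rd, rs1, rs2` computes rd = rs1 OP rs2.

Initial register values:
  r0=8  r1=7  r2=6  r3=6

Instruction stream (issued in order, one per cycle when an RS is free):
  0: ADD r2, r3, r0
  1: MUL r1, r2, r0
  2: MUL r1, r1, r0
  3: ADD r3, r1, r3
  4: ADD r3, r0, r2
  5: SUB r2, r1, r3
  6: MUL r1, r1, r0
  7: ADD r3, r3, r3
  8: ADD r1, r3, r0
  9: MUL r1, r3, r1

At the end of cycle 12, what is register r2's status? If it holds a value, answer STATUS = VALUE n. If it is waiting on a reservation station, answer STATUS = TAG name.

c1: issue ADD r2<-Add1 | r0:8,r1:7,r2:Add1,r3:6
c2: issue MUL r1<-Mul1 | r0:8,r1:Mul1,r2:Add1,r3:6
c3: issue MUL r1<-Mul2 | r0:8,r1:Mul2,r2:Add1,r3:6
c4: CDB Add1=14; issue ADD r3<-Add1 | r0:8,r1:Mul2,r2:14,r3:Add1
c5: issue ADD r3<-Add2 | r0:8,r1:Mul2,r2:14,r3:Add2
c6: issue SUB r2<-Add3 | r0:8,r1:Mul2,r2:Add3,r3:Add2
c7: stall | r0:8,r1:Mul2,r2:Add3,r3:Add2
c8: CDB Add2=22; stall | r0:8,r1:Mul2,r2:Add3,r3:22
c9: CDB Mul1=112; issue MUL r1<-Mul1 | r0:8,r1:Mul1,r2:Add3,r3:22
c10: issue ADD r3<-Add2 | r0:8,r1:Mul1,r2:Add3,r3:Add2
c11: stall | r0:8,r1:Mul1,r2:Add3,r3:Add2
c12: stall | r0:8,r1:Mul1,r2:Add3,r3:Add2

STATUS = TAG Add3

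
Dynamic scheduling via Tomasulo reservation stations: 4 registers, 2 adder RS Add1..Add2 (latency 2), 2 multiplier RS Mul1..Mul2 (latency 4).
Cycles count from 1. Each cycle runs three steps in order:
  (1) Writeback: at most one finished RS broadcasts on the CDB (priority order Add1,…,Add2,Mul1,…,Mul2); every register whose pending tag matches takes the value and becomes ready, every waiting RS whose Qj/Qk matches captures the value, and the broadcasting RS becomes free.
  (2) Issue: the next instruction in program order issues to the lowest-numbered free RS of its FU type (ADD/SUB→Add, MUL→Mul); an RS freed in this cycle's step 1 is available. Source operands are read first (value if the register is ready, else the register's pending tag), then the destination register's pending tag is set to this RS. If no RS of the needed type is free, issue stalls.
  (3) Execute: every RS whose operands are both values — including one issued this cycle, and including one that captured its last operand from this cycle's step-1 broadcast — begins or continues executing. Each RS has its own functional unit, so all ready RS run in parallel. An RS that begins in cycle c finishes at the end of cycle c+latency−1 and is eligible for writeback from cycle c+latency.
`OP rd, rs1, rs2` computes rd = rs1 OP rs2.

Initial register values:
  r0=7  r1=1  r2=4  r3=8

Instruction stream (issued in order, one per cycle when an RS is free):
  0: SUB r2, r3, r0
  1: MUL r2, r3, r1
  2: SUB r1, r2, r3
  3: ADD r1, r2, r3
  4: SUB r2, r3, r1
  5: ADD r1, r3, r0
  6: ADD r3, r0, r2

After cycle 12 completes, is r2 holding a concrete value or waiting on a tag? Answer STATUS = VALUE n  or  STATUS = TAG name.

  c1: issue SUB r2<-Add1  regs: r0:7,r1:1,r2:Add1,r3:8
  c2: issue MUL r2<-Mul1  regs: r0:7,r1:1,r2:Mul1,r3:8
  c3: CDB Add1=1; issue SUB r1<-Add1  regs: r0:7,r1:Add1,r2:Mul1,r3:8
  c4: issue ADD r1<-Add2  regs: r0:7,r1:Add2,r2:Mul1,r3:8
  c5: stall  regs: r0:7,r1:Add2,r2:Mul1,r3:8
  c6: CDB Mul1=8; stall  regs: r0:7,r1:Add2,r2:8,r3:8
  c7: stall  regs: r0:7,r1:Add2,r2:8,r3:8
  c8: CDB Add1=0; issue SUB r2<-Add1  regs: r0:7,r1:Add2,r2:Add1,r3:8
  c9: CDB Add2=16; issue ADD r1<-Add2  regs: r0:7,r1:Add2,r2:Add1,r3:8
  c10: stall  regs: r0:7,r1:Add2,r2:Add1,r3:8
  c11: CDB Add1=-8; issue ADD r3<-Add1  regs: r0:7,r1:Add2,r2:-8,r3:Add1
  c12: CDB Add2=15  regs: r0:7,r1:15,r2:-8,r3:Add1

STATUS = VALUE -8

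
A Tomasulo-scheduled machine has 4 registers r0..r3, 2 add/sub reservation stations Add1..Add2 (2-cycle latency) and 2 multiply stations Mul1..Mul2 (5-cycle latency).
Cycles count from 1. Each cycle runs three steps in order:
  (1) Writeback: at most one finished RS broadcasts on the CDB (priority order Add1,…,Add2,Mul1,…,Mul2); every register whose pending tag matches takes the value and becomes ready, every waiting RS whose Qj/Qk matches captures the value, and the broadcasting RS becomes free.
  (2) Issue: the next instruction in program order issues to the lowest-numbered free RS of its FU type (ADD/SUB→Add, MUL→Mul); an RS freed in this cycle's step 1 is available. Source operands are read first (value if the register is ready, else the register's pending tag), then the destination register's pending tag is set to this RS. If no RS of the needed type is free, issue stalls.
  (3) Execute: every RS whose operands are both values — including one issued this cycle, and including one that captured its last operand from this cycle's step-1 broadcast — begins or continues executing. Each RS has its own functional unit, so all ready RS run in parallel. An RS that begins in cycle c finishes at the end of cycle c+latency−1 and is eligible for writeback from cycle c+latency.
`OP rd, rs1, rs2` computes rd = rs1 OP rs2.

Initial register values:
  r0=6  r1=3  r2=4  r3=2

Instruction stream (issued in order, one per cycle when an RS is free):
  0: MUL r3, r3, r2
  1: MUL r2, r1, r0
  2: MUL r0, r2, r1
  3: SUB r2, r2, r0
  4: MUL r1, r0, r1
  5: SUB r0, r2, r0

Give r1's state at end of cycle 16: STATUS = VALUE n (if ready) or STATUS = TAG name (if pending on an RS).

STATUS = TAG Mul2

c1: issue MUL r3<-Mul1 | r0:6,r1:3,r2:4,r3:Mul1
c2: issue MUL r2<-Mul2 | r0:6,r1:3,r2:Mul2,r3:Mul1
c3: stall | r0:6,r1:3,r2:Mul2,r3:Mul1
c4: stall | r0:6,r1:3,r2:Mul2,r3:Mul1
c5: stall | r0:6,r1:3,r2:Mul2,r3:Mul1
c6: CDB Mul1=8; issue MUL r0<-Mul1 | r0:Mul1,r1:3,r2:Mul2,r3:8
c7: CDB Mul2=18; issue SUB r2<-Add1 | r0:Mul1,r1:3,r2:Add1,r3:8
c8: issue MUL r1<-Mul2 | r0:Mul1,r1:Mul2,r2:Add1,r3:8
c9: issue SUB r0<-Add2 | r0:Add2,r1:Mul2,r2:Add1,r3:8
c10: - | r0:Add2,r1:Mul2,r2:Add1,r3:8
c11: - | r0:Add2,r1:Mul2,r2:Add1,r3:8
c12: CDB Mul1=54 | r0:Add2,r1:Mul2,r2:Add1,r3:8
c13: - | r0:Add2,r1:Mul2,r2:Add1,r3:8
c14: CDB Add1=-36 | r0:Add2,r1:Mul2,r2:-36,r3:8
c15: - | r0:Add2,r1:Mul2,r2:-36,r3:8
c16: CDB Add2=-90 | r0:-90,r1:Mul2,r2:-36,r3:8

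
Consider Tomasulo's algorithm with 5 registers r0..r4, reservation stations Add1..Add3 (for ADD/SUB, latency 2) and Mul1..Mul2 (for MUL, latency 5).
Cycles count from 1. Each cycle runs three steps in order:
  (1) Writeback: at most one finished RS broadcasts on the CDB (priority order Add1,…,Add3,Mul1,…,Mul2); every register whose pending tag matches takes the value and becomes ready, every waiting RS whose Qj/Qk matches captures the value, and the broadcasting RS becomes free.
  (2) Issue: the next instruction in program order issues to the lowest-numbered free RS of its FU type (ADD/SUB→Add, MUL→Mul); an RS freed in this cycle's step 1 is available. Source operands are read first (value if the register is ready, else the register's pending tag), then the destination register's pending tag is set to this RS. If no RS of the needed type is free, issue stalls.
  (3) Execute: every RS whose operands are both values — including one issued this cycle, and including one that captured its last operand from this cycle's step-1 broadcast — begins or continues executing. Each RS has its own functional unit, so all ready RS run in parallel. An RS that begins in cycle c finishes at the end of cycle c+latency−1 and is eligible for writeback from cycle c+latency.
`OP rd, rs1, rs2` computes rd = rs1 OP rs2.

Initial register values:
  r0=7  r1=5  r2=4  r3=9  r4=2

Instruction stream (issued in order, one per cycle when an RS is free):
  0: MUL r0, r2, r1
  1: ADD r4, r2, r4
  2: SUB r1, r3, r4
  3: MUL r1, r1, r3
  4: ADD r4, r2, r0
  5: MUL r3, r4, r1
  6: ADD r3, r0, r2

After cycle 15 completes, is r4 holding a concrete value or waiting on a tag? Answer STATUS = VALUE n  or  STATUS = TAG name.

STATUS = VALUE 24

  c1: issue MUL r0<-Mul1  regs: r0:Mul1,r1:5,r2:4,r3:9,r4:2
  c2: issue ADD r4<-Add1  regs: r0:Mul1,r1:5,r2:4,r3:9,r4:Add1
  c3: issue SUB r1<-Add2  regs: r0:Mul1,r1:Add2,r2:4,r3:9,r4:Add1
  c4: CDB Add1=6; issue MUL r1<-Mul2  regs: r0:Mul1,r1:Mul2,r2:4,r3:9,r4:6
  c5: issue ADD r4<-Add1  regs: r0:Mul1,r1:Mul2,r2:4,r3:9,r4:Add1
  c6: CDB Add2=3; stall  regs: r0:Mul1,r1:Mul2,r2:4,r3:9,r4:Add1
  c7: CDB Mul1=20; issue MUL r3<-Mul1  regs: r0:20,r1:Mul2,r2:4,r3:Mul1,r4:Add1
  c8: issue ADD r3<-Add2  regs: r0:20,r1:Mul2,r2:4,r3:Add2,r4:Add1
  c9: CDB Add1=24  regs: r0:20,r1:Mul2,r2:4,r3:Add2,r4:24
  c10: CDB Add2=24  regs: r0:20,r1:Mul2,r2:4,r3:24,r4:24
  c11: CDB Mul2=27  regs: r0:20,r1:27,r2:4,r3:24,r4:24
  c12: -  regs: r0:20,r1:27,r2:4,r3:24,r4:24
  c13: -  regs: r0:20,r1:27,r2:4,r3:24,r4:24
  c14: -  regs: r0:20,r1:27,r2:4,r3:24,r4:24
  c15: -  regs: r0:20,r1:27,r2:4,r3:24,r4:24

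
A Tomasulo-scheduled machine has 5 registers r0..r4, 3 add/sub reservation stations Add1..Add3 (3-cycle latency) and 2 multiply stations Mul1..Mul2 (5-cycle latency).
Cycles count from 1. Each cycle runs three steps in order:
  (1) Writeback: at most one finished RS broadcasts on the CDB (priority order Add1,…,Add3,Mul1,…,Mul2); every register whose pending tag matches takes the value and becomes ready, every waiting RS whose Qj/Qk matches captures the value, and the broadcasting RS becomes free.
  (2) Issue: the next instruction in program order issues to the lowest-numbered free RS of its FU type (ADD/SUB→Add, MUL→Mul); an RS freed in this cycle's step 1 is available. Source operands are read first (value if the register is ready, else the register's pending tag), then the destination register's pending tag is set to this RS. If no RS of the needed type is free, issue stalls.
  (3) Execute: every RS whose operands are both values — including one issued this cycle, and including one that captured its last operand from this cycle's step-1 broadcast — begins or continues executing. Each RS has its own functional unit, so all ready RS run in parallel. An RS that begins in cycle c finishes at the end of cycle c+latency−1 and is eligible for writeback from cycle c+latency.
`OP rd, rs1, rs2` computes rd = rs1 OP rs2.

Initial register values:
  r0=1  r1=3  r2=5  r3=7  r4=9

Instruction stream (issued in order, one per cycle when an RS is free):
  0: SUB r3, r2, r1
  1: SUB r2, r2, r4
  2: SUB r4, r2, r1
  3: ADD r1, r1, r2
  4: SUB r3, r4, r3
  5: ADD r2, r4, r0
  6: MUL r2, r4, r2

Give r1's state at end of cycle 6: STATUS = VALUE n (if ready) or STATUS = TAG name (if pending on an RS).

cycle 1: issue SUB r3<-Add1 // r0:1,r1:3,r2:5,r3:Add1,r4:9
cycle 2: issue SUB r2<-Add2 // r0:1,r1:3,r2:Add2,r3:Add1,r4:9
cycle 3: issue SUB r4<-Add3 // r0:1,r1:3,r2:Add2,r3:Add1,r4:Add3
cycle 4: CDB Add1=2; issue ADD r1<-Add1 // r0:1,r1:Add1,r2:Add2,r3:2,r4:Add3
cycle 5: CDB Add2=-4; issue SUB r3<-Add2 // r0:1,r1:Add1,r2:-4,r3:Add2,r4:Add3
cycle 6: stall // r0:1,r1:Add1,r2:-4,r3:Add2,r4:Add3

STATUS = TAG Add1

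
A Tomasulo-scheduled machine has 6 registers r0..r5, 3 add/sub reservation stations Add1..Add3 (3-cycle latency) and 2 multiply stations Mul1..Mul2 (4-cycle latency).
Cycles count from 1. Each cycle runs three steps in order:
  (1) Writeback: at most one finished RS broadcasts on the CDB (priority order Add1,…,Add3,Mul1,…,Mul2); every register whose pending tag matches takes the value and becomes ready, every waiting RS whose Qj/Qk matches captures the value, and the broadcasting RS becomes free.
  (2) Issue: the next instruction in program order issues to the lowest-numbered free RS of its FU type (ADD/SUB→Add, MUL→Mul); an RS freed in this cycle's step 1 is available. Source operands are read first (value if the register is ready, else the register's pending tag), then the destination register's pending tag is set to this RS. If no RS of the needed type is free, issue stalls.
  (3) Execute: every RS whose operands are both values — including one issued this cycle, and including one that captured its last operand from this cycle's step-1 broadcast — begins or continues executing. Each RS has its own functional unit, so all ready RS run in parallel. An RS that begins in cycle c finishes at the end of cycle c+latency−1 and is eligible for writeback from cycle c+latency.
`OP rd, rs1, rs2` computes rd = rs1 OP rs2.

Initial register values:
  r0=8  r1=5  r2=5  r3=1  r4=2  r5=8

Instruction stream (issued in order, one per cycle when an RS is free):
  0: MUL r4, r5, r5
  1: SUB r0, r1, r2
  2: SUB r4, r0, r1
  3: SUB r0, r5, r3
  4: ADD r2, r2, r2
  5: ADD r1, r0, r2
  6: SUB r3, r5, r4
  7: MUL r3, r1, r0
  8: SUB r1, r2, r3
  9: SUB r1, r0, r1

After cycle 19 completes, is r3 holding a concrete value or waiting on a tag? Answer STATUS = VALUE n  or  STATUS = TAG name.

  c1: issue MUL r4<-Mul1  regs: r0:8,r1:5,r2:5,r3:1,r4:Mul1,r5:8
  c2: issue SUB r0<-Add1  regs: r0:Add1,r1:5,r2:5,r3:1,r4:Mul1,r5:8
  c3: issue SUB r4<-Add2  regs: r0:Add1,r1:5,r2:5,r3:1,r4:Add2,r5:8
  c4: issue SUB r0<-Add3  regs: r0:Add3,r1:5,r2:5,r3:1,r4:Add2,r5:8
  c5: CDB Add1=0; issue ADD r2<-Add1  regs: r0:Add3,r1:5,r2:Add1,r3:1,r4:Add2,r5:8
  c6: CDB Mul1=64; stall  regs: r0:Add3,r1:5,r2:Add1,r3:1,r4:Add2,r5:8
  c7: CDB Add3=7; issue ADD r1<-Add3  regs: r0:7,r1:Add3,r2:Add1,r3:1,r4:Add2,r5:8
  c8: CDB Add1=10; issue SUB r3<-Add1  regs: r0:7,r1:Add3,r2:10,r3:Add1,r4:Add2,r5:8
  c9: CDB Add2=-5; issue MUL r3<-Mul1  regs: r0:7,r1:Add3,r2:10,r3:Mul1,r4:-5,r5:8
  c10: issue SUB r1<-Add2  regs: r0:7,r1:Add2,r2:10,r3:Mul1,r4:-5,r5:8
  c11: CDB Add3=17; issue SUB r1<-Add3  regs: r0:7,r1:Add3,r2:10,r3:Mul1,r4:-5,r5:8
  c12: CDB Add1=13  regs: r0:7,r1:Add3,r2:10,r3:Mul1,r4:-5,r5:8
  c13: -  regs: r0:7,r1:Add3,r2:10,r3:Mul1,r4:-5,r5:8
  c14: -  regs: r0:7,r1:Add3,r2:10,r3:Mul1,r4:-5,r5:8
  c15: CDB Mul1=119  regs: r0:7,r1:Add3,r2:10,r3:119,r4:-5,r5:8
  c16: -  regs: r0:7,r1:Add3,r2:10,r3:119,r4:-5,r5:8
  c17: -  regs: r0:7,r1:Add3,r2:10,r3:119,r4:-5,r5:8
  c18: CDB Add2=-109  regs: r0:7,r1:Add3,r2:10,r3:119,r4:-5,r5:8
  c19: -  regs: r0:7,r1:Add3,r2:10,r3:119,r4:-5,r5:8

STATUS = VALUE 119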